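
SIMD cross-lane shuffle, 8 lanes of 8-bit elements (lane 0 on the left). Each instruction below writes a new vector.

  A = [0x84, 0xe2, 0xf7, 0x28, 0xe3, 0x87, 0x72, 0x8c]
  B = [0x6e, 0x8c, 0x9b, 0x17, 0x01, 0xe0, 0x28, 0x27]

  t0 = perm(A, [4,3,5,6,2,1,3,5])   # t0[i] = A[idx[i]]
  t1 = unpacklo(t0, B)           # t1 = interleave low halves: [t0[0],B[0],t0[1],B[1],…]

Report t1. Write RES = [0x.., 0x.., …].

RES = [ 0xe3  0x6e  0x28  0x8c  0x87  0x9b  0x72  0x17 ]

t0 = [0xe3, 0x28, 0x87, 0x72, 0xf7, 0xe2, 0x28, 0x87]
t1 = [0xe3, 0x6e, 0x28, 0x8c, 0x87, 0x9b, 0x72, 0x17]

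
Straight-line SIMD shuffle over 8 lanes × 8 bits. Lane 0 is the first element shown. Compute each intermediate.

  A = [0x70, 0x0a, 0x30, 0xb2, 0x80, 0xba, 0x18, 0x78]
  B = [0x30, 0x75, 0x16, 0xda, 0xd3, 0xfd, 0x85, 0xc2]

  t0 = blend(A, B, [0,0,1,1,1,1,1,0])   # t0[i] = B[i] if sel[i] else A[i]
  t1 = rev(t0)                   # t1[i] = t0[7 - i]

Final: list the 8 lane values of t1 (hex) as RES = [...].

RES = [0x78, 0x85, 0xfd, 0xd3, 0xda, 0x16, 0x0a, 0x70]

t0 = [0x70, 0x0a, 0x16, 0xda, 0xd3, 0xfd, 0x85, 0x78]
t1 = [0x78, 0x85, 0xfd, 0xd3, 0xda, 0x16, 0x0a, 0x70]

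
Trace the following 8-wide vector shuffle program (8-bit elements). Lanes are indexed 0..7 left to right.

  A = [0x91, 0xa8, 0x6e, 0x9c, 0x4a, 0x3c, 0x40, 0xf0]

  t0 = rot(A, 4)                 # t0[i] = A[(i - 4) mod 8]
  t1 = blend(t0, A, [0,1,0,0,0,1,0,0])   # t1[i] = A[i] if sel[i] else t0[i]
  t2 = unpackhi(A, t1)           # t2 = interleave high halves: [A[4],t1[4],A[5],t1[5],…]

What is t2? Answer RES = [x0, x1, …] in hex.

RES = [0x4a, 0x91, 0x3c, 0x3c, 0x40, 0x6e, 0xf0, 0x9c]

→ t0 |4a|3c|40|f0|91|a8|6e|9c|
→ t1 |4a|a8|40|f0|91|3c|6e|9c|
→ t2 |4a|91|3c|3c|40|6e|f0|9c|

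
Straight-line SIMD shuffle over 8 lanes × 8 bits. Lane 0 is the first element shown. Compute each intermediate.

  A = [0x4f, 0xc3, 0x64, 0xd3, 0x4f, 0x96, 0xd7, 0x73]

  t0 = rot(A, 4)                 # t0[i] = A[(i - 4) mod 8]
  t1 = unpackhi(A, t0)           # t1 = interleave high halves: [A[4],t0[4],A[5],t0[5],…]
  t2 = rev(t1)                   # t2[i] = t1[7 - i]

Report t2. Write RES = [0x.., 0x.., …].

RES = [ 0xd3  0x73  0x64  0xd7  0xc3  0x96  0x4f  0x4f ]

t0 = [0x4f, 0x96, 0xd7, 0x73, 0x4f, 0xc3, 0x64, 0xd3]
t1 = [0x4f, 0x4f, 0x96, 0xc3, 0xd7, 0x64, 0x73, 0xd3]
t2 = [0xd3, 0x73, 0x64, 0xd7, 0xc3, 0x96, 0x4f, 0x4f]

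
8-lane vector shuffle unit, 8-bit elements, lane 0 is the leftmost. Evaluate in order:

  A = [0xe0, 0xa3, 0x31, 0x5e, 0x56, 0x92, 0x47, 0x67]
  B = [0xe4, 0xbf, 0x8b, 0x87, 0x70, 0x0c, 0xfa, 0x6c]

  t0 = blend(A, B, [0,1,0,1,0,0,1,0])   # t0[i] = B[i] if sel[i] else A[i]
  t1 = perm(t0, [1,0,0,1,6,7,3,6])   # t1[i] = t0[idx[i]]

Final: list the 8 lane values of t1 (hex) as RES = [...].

RES = [ 0xbf  0xe0  0xe0  0xbf  0xfa  0x67  0x87  0xfa ]

t0 = [0xe0, 0xbf, 0x31, 0x87, 0x56, 0x92, 0xfa, 0x67]
t1 = [0xbf, 0xe0, 0xe0, 0xbf, 0xfa, 0x67, 0x87, 0xfa]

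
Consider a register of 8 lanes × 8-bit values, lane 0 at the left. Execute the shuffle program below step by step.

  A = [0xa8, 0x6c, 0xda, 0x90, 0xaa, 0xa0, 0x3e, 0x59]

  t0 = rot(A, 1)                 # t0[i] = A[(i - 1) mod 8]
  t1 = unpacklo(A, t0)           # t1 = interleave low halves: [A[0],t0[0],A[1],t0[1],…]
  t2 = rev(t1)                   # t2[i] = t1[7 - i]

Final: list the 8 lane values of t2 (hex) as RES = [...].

RES = [ 0xda  0x90  0x6c  0xda  0xa8  0x6c  0x59  0xa8 ]

→ t0 |59|a8|6c|da|90|aa|a0|3e|
→ t1 |a8|59|6c|a8|da|6c|90|da|
→ t2 |da|90|6c|da|a8|6c|59|a8|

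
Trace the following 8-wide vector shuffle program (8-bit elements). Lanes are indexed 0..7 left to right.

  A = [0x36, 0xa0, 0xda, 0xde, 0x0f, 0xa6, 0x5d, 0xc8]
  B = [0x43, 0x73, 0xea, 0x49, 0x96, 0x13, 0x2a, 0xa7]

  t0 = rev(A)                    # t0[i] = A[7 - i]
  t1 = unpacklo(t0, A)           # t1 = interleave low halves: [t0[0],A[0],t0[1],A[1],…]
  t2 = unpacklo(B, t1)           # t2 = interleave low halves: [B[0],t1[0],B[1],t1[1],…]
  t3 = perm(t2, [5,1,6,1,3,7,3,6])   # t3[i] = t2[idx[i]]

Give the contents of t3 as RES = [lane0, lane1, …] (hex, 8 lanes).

RES = [ 0x5d  0xc8  0x49  0xc8  0x36  0xa0  0x36  0x49 ]

  t0: c8 5d a6 0f de da a0 36
  t1: c8 36 5d a0 a6 da 0f de
  t2: 43 c8 73 36 ea 5d 49 a0
  t3: 5d c8 49 c8 36 a0 36 49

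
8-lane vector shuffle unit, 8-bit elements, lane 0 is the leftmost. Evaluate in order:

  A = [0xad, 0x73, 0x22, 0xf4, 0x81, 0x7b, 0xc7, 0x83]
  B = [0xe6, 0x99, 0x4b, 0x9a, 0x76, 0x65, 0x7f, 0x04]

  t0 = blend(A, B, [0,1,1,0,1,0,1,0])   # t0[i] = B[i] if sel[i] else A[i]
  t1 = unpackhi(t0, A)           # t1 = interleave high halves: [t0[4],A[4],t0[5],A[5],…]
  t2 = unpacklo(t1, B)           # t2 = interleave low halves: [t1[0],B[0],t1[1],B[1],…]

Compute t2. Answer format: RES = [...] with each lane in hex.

  t0: ad 99 4b f4 76 7b 7f 83
  t1: 76 81 7b 7b 7f c7 83 83
  t2: 76 e6 81 99 7b 4b 7b 9a

RES = [0x76, 0xe6, 0x81, 0x99, 0x7b, 0x4b, 0x7b, 0x9a]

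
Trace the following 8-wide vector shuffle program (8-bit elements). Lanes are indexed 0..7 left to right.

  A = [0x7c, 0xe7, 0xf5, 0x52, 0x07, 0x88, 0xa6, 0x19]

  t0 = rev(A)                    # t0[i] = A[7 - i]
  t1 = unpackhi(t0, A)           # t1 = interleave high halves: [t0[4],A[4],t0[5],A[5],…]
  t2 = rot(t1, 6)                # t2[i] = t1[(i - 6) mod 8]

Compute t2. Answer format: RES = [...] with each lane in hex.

  t0: 19 a6 88 07 52 f5 e7 7c
  t1: 52 07 f5 88 e7 a6 7c 19
  t2: f5 88 e7 a6 7c 19 52 07

RES = [0xf5, 0x88, 0xe7, 0xa6, 0x7c, 0x19, 0x52, 0x07]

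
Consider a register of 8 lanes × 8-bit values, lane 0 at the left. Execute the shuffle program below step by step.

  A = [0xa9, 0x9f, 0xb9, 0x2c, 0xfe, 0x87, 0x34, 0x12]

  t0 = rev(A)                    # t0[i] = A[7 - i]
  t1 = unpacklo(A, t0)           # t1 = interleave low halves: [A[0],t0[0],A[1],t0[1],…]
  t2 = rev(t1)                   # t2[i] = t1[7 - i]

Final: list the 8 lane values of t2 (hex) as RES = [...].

→ t0 |12|34|87|fe|2c|b9|9f|a9|
→ t1 |a9|12|9f|34|b9|87|2c|fe|
→ t2 |fe|2c|87|b9|34|9f|12|a9|

RES = [0xfe, 0x2c, 0x87, 0xb9, 0x34, 0x9f, 0x12, 0xa9]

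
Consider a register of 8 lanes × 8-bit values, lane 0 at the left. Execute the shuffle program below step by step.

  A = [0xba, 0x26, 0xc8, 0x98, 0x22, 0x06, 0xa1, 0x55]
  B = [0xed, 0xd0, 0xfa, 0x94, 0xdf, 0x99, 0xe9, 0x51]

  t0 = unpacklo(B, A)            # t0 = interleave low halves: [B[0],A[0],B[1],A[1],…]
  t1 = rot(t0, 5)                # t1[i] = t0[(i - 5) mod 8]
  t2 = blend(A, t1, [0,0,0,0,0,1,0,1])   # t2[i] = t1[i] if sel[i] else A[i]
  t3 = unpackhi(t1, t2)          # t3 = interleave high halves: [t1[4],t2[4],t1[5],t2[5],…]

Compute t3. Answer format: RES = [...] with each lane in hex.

RES = [0x98, 0x22, 0xed, 0xed, 0xba, 0xa1, 0xd0, 0xd0]

→ t0 |ed|ba|d0|26|fa|c8|94|98|
→ t1 |26|fa|c8|94|98|ed|ba|d0|
→ t2 |ba|26|c8|98|22|ed|a1|d0|
→ t3 |98|22|ed|ed|ba|a1|d0|d0|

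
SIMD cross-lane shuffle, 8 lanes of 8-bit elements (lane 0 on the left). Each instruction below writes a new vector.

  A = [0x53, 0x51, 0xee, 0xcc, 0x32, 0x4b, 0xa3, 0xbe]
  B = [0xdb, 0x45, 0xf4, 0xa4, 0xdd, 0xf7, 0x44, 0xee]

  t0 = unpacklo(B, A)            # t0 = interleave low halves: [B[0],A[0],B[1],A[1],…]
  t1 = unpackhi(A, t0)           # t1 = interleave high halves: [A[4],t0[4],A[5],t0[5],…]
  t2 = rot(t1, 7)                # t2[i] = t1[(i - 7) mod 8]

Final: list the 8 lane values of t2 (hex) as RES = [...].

→ t0 |db|53|45|51|f4|ee|a4|cc|
→ t1 |32|f4|4b|ee|a3|a4|be|cc|
→ t2 |f4|4b|ee|a3|a4|be|cc|32|

RES = [ 0xf4  0x4b  0xee  0xa3  0xa4  0xbe  0xcc  0x32 ]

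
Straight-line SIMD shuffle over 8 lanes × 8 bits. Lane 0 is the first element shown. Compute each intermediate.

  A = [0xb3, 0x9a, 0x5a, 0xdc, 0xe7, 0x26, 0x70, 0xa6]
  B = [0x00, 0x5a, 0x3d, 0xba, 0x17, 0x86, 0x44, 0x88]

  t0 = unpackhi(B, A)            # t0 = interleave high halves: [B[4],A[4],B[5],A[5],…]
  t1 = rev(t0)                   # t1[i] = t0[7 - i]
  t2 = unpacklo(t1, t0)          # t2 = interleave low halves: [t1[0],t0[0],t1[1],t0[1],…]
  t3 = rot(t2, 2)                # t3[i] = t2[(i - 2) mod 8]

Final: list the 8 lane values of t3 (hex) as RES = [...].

t0 = [0x17, 0xe7, 0x86, 0x26, 0x44, 0x70, 0x88, 0xa6]
t1 = [0xa6, 0x88, 0x70, 0x44, 0x26, 0x86, 0xe7, 0x17]
t2 = [0xa6, 0x17, 0x88, 0xe7, 0x70, 0x86, 0x44, 0x26]
t3 = [0x44, 0x26, 0xa6, 0x17, 0x88, 0xe7, 0x70, 0x86]

RES = [ 0x44  0x26  0xa6  0x17  0x88  0xe7  0x70  0x86 ]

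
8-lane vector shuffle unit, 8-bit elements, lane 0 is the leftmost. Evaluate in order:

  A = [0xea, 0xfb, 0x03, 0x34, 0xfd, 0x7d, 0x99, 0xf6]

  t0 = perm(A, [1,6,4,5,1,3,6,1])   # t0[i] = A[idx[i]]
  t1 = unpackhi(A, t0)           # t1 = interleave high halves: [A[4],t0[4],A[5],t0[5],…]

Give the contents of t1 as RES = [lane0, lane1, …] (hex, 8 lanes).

RES = [ 0xfd  0xfb  0x7d  0x34  0x99  0x99  0xf6  0xfb ]

  t0: fb 99 fd 7d fb 34 99 fb
  t1: fd fb 7d 34 99 99 f6 fb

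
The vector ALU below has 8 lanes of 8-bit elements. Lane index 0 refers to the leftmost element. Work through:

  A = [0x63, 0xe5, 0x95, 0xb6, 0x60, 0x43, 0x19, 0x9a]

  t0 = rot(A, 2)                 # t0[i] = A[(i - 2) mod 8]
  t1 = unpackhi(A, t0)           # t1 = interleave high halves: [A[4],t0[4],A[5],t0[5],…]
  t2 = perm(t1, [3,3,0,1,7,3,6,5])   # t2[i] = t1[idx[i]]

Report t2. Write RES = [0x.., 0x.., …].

RES = [ 0xb6  0xb6  0x60  0x95  0x43  0xb6  0x9a  0x60 ]

→ t0 |19|9a|63|e5|95|b6|60|43|
→ t1 |60|95|43|b6|19|60|9a|43|
→ t2 |b6|b6|60|95|43|b6|9a|60|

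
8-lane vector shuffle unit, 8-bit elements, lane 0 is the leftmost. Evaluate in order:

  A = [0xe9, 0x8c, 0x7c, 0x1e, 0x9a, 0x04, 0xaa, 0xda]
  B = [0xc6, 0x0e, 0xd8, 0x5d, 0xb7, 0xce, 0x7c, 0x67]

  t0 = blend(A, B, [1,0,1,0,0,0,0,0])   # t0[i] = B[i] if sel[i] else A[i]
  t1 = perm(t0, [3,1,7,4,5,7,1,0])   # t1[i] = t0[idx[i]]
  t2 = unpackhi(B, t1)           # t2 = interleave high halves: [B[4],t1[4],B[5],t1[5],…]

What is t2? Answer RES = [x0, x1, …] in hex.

t0 = [0xc6, 0x8c, 0xd8, 0x1e, 0x9a, 0x04, 0xaa, 0xda]
t1 = [0x1e, 0x8c, 0xda, 0x9a, 0x04, 0xda, 0x8c, 0xc6]
t2 = [0xb7, 0x04, 0xce, 0xda, 0x7c, 0x8c, 0x67, 0xc6]

RES = [0xb7, 0x04, 0xce, 0xda, 0x7c, 0x8c, 0x67, 0xc6]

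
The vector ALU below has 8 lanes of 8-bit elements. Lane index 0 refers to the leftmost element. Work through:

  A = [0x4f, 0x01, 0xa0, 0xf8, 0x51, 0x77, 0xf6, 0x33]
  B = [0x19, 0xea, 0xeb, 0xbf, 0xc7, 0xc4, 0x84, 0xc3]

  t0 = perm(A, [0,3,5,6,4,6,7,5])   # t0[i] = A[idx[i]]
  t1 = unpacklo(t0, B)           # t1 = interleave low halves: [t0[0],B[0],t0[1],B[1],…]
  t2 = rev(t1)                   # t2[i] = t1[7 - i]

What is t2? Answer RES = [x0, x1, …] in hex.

t0 = [0x4f, 0xf8, 0x77, 0xf6, 0x51, 0xf6, 0x33, 0x77]
t1 = [0x4f, 0x19, 0xf8, 0xea, 0x77, 0xeb, 0xf6, 0xbf]
t2 = [0xbf, 0xf6, 0xeb, 0x77, 0xea, 0xf8, 0x19, 0x4f]

RES = [ 0xbf  0xf6  0xeb  0x77  0xea  0xf8  0x19  0x4f ]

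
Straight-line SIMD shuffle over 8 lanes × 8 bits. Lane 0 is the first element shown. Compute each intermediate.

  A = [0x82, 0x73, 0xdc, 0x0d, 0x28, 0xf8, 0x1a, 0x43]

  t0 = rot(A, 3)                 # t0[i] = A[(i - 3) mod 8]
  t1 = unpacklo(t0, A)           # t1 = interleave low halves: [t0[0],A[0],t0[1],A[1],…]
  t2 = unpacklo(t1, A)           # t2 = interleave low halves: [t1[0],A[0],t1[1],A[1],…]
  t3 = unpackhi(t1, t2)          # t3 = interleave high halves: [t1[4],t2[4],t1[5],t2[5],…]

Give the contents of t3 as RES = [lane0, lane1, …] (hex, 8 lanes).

RES = [ 0x43  0x1a  0xdc  0xdc  0x82  0x73  0x0d  0x0d ]

t0 = [0xf8, 0x1a, 0x43, 0x82, 0x73, 0xdc, 0x0d, 0x28]
t1 = [0xf8, 0x82, 0x1a, 0x73, 0x43, 0xdc, 0x82, 0x0d]
t2 = [0xf8, 0x82, 0x82, 0x73, 0x1a, 0xdc, 0x73, 0x0d]
t3 = [0x43, 0x1a, 0xdc, 0xdc, 0x82, 0x73, 0x0d, 0x0d]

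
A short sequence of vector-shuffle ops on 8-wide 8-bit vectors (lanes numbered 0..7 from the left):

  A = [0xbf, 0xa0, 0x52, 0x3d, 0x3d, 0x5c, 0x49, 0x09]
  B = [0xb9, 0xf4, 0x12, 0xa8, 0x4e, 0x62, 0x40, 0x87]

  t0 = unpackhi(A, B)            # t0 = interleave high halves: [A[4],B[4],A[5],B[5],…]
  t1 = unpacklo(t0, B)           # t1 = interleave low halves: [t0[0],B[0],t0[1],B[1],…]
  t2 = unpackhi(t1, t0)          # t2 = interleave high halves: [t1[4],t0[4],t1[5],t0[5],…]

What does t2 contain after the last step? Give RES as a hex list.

  t0: 3d 4e 5c 62 49 40 09 87
  t1: 3d b9 4e f4 5c 12 62 a8
  t2: 5c 49 12 40 62 09 a8 87

RES = [ 0x5c  0x49  0x12  0x40  0x62  0x09  0xa8  0x87 ]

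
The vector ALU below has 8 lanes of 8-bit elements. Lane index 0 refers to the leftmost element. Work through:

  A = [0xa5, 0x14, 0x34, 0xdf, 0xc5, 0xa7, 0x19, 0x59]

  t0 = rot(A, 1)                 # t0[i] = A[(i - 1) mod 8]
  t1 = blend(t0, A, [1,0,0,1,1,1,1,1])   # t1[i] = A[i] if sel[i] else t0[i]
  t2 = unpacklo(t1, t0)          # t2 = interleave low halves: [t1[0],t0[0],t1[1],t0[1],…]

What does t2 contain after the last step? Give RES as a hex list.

→ t0 |59|a5|14|34|df|c5|a7|19|
→ t1 |a5|a5|14|df|c5|a7|19|59|
→ t2 |a5|59|a5|a5|14|14|df|34|

RES = [ 0xa5  0x59  0xa5  0xa5  0x14  0x14  0xdf  0x34 ]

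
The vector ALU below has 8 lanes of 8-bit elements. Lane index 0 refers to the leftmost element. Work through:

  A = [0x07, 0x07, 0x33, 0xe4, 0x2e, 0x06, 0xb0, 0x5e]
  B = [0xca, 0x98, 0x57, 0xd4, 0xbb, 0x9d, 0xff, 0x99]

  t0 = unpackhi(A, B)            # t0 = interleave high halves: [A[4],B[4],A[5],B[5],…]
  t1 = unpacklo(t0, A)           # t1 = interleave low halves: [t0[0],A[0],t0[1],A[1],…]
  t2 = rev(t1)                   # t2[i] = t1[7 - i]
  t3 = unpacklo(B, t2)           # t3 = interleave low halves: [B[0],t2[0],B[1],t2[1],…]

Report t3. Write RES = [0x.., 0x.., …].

→ t0 |2e|bb|06|9d|b0|ff|5e|99|
→ t1 |2e|07|bb|07|06|33|9d|e4|
→ t2 |e4|9d|33|06|07|bb|07|2e|
→ t3 |ca|e4|98|9d|57|33|d4|06|

RES = [0xca, 0xe4, 0x98, 0x9d, 0x57, 0x33, 0xd4, 0x06]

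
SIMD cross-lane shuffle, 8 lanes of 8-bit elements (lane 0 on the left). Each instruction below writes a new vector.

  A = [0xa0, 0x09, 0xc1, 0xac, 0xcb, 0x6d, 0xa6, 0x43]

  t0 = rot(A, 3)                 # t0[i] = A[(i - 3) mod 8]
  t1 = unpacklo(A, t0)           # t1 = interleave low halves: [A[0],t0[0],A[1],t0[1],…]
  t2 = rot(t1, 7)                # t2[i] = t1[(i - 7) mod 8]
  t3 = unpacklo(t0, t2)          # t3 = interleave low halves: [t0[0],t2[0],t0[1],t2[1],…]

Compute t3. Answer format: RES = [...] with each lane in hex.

  t0: 6d a6 43 a0 09 c1 ac cb
  t1: a0 6d 09 a6 c1 43 ac a0
  t2: 6d 09 a6 c1 43 ac a0 a0
  t3: 6d 6d a6 09 43 a6 a0 c1

RES = [0x6d, 0x6d, 0xa6, 0x09, 0x43, 0xa6, 0xa0, 0xc1]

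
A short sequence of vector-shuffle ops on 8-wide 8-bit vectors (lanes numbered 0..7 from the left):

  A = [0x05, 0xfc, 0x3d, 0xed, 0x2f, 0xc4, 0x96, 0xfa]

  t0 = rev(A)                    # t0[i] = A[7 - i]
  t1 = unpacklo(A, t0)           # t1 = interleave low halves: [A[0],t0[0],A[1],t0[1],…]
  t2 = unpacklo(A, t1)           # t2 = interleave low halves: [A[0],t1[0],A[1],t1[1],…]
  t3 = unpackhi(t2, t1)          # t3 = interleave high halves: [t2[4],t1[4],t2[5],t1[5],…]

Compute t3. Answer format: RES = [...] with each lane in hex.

  t0: fa 96 c4 2f ed 3d fc 05
  t1: 05 fa fc 96 3d c4 ed 2f
  t2: 05 05 fc fa 3d fc ed 96
  t3: 3d 3d fc c4 ed ed 96 2f

RES = [0x3d, 0x3d, 0xfc, 0xc4, 0xed, 0xed, 0x96, 0x2f]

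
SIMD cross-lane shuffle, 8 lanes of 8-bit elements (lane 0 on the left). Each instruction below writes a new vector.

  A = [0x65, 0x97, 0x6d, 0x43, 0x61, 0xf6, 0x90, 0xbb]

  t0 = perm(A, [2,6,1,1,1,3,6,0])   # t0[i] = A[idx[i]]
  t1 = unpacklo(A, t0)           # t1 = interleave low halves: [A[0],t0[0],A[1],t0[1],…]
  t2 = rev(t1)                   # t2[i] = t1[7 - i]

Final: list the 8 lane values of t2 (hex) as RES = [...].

RES = [0x97, 0x43, 0x97, 0x6d, 0x90, 0x97, 0x6d, 0x65]

t0 = [0x6d, 0x90, 0x97, 0x97, 0x97, 0x43, 0x90, 0x65]
t1 = [0x65, 0x6d, 0x97, 0x90, 0x6d, 0x97, 0x43, 0x97]
t2 = [0x97, 0x43, 0x97, 0x6d, 0x90, 0x97, 0x6d, 0x65]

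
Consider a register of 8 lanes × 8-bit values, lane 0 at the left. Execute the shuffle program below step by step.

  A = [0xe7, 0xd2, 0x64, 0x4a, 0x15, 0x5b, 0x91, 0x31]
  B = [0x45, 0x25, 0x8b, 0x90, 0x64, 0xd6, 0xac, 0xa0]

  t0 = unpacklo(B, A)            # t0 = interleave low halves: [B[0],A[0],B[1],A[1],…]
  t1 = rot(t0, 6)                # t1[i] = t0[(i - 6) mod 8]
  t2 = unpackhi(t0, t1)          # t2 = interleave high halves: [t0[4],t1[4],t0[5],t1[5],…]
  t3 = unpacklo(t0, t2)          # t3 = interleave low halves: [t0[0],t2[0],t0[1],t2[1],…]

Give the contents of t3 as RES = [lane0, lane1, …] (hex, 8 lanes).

RES = [ 0x45  0x8b  0xe7  0x90  0x25  0x64  0xd2  0x4a ]

t0 = [0x45, 0xe7, 0x25, 0xd2, 0x8b, 0x64, 0x90, 0x4a]
t1 = [0x25, 0xd2, 0x8b, 0x64, 0x90, 0x4a, 0x45, 0xe7]
t2 = [0x8b, 0x90, 0x64, 0x4a, 0x90, 0x45, 0x4a, 0xe7]
t3 = [0x45, 0x8b, 0xe7, 0x90, 0x25, 0x64, 0xd2, 0x4a]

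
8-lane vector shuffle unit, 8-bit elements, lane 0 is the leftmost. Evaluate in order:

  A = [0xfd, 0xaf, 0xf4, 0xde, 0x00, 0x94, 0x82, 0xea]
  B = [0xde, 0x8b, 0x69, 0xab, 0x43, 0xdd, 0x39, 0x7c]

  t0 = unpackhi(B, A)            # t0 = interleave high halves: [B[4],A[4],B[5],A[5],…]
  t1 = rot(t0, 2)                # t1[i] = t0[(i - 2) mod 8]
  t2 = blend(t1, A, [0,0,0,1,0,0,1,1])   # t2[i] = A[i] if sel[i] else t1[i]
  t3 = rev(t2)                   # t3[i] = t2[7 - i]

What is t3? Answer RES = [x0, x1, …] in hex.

RES = [ 0xea  0x82  0x94  0xdd  0xde  0x43  0xea  0x7c ]

  t0: 43 00 dd 94 39 82 7c ea
  t1: 7c ea 43 00 dd 94 39 82
  t2: 7c ea 43 de dd 94 82 ea
  t3: ea 82 94 dd de 43 ea 7c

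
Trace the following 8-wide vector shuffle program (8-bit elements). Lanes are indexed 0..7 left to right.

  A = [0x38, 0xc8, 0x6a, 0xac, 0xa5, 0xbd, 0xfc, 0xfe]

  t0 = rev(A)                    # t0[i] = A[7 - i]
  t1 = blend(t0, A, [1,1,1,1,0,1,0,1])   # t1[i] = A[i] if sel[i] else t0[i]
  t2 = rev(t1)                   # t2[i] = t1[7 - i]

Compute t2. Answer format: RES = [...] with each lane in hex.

RES = [0xfe, 0xc8, 0xbd, 0xac, 0xac, 0x6a, 0xc8, 0x38]

→ t0 |fe|fc|bd|a5|ac|6a|c8|38|
→ t1 |38|c8|6a|ac|ac|bd|c8|fe|
→ t2 |fe|c8|bd|ac|ac|6a|c8|38|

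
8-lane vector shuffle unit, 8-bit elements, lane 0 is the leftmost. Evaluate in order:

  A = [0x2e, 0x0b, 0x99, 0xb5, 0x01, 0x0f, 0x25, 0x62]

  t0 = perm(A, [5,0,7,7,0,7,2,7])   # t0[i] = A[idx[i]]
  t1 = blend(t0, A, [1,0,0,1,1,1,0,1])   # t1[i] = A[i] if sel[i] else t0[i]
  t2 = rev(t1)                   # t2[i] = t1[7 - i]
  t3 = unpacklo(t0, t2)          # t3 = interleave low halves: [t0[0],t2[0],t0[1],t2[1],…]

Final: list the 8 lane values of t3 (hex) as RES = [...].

RES = [0x0f, 0x62, 0x2e, 0x99, 0x62, 0x0f, 0x62, 0x01]

t0 = [0x0f, 0x2e, 0x62, 0x62, 0x2e, 0x62, 0x99, 0x62]
t1 = [0x2e, 0x2e, 0x62, 0xb5, 0x01, 0x0f, 0x99, 0x62]
t2 = [0x62, 0x99, 0x0f, 0x01, 0xb5, 0x62, 0x2e, 0x2e]
t3 = [0x0f, 0x62, 0x2e, 0x99, 0x62, 0x0f, 0x62, 0x01]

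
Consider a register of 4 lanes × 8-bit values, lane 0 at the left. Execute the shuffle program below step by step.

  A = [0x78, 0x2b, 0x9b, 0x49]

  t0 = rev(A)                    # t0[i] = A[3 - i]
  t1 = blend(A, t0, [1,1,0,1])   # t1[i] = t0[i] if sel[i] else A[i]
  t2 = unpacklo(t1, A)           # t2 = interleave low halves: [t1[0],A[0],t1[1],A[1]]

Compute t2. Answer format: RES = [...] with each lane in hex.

RES = [ 0x49  0x78  0x9b  0x2b ]

  t0: 49 9b 2b 78
  t1: 49 9b 9b 78
  t2: 49 78 9b 2b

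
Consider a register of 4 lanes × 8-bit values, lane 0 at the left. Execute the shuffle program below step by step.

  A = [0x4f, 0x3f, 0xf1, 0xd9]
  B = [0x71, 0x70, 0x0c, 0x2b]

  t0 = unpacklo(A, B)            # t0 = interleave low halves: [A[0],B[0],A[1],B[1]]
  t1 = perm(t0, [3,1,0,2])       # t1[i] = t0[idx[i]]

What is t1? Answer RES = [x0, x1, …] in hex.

RES = [ 0x70  0x71  0x4f  0x3f ]

  t0: 4f 71 3f 70
  t1: 70 71 4f 3f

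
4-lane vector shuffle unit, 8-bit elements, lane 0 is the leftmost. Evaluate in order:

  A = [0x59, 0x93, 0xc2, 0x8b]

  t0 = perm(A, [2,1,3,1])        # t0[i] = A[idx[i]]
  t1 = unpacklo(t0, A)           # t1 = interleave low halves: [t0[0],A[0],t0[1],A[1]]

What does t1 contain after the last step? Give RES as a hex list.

RES = [0xc2, 0x59, 0x93, 0x93]

  t0: c2 93 8b 93
  t1: c2 59 93 93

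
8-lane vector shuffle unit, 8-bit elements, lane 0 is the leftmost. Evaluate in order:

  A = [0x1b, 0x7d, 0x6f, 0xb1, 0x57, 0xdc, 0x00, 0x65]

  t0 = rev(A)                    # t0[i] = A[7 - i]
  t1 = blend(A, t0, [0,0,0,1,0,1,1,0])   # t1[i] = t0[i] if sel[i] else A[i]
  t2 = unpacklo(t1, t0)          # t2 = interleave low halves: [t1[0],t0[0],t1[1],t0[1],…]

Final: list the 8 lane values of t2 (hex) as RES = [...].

RES = [0x1b, 0x65, 0x7d, 0x00, 0x6f, 0xdc, 0x57, 0x57]

→ t0 |65|00|dc|57|b1|6f|7d|1b|
→ t1 |1b|7d|6f|57|57|6f|7d|65|
→ t2 |1b|65|7d|00|6f|dc|57|57|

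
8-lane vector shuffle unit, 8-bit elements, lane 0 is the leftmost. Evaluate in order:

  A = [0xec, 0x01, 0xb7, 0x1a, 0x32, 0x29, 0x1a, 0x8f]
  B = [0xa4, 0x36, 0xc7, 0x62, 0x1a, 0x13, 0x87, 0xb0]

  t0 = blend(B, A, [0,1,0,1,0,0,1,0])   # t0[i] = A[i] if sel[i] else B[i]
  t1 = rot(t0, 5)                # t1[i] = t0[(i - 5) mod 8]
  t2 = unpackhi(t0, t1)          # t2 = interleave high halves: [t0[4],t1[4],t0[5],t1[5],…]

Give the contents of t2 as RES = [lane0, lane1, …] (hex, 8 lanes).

RES = [0x1a, 0xb0, 0x13, 0xa4, 0x1a, 0x01, 0xb0, 0xc7]

t0 = [0xa4, 0x01, 0xc7, 0x1a, 0x1a, 0x13, 0x1a, 0xb0]
t1 = [0x1a, 0x1a, 0x13, 0x1a, 0xb0, 0xa4, 0x01, 0xc7]
t2 = [0x1a, 0xb0, 0x13, 0xa4, 0x1a, 0x01, 0xb0, 0xc7]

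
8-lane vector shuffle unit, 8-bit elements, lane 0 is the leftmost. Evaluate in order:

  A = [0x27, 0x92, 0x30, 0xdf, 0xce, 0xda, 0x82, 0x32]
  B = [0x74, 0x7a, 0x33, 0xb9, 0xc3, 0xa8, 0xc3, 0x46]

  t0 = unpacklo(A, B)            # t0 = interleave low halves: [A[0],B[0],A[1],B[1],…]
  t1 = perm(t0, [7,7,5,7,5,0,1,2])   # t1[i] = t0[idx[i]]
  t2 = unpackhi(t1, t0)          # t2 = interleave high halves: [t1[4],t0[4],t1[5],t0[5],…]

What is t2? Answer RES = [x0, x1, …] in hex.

RES = [ 0x33  0x30  0x27  0x33  0x74  0xdf  0x92  0xb9 ]

→ t0 |27|74|92|7a|30|33|df|b9|
→ t1 |b9|b9|33|b9|33|27|74|92|
→ t2 |33|30|27|33|74|df|92|b9|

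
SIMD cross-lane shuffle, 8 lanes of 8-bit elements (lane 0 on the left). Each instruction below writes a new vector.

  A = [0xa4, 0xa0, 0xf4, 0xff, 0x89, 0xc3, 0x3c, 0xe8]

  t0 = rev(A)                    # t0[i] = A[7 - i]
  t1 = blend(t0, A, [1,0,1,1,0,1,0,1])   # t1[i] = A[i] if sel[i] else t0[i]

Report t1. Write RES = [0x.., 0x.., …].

t0 = [0xe8, 0x3c, 0xc3, 0x89, 0xff, 0xf4, 0xa0, 0xa4]
t1 = [0xa4, 0x3c, 0xf4, 0xff, 0xff, 0xc3, 0xa0, 0xe8]

RES = [0xa4, 0x3c, 0xf4, 0xff, 0xff, 0xc3, 0xa0, 0xe8]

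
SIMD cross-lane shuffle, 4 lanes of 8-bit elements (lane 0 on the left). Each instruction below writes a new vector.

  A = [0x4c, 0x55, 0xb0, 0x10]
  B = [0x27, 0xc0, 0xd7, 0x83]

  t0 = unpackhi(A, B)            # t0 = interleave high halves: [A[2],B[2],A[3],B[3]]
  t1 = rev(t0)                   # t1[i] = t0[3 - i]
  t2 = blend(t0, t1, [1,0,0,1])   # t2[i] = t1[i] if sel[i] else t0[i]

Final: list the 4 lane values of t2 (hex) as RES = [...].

→ t0 |b0|d7|10|83|
→ t1 |83|10|d7|b0|
→ t2 |83|d7|10|b0|

RES = [0x83, 0xd7, 0x10, 0xb0]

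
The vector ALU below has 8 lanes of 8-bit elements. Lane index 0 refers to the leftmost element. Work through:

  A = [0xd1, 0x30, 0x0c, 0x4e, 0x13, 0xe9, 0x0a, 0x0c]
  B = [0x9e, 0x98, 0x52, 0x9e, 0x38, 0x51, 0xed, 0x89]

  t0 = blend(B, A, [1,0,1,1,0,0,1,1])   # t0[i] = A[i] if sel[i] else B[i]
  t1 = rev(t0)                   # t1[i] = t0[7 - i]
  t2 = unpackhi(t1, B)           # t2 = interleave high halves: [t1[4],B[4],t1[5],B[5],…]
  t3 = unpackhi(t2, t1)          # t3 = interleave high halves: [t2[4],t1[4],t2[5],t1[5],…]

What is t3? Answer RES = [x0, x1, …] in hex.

RES = [ 0x98  0x4e  0xed  0x0c  0xd1  0x98  0x89  0xd1 ]

→ t0 |d1|98|0c|4e|38|51|0a|0c|
→ t1 |0c|0a|51|38|4e|0c|98|d1|
→ t2 |4e|38|0c|51|98|ed|d1|89|
→ t3 |98|4e|ed|0c|d1|98|89|d1|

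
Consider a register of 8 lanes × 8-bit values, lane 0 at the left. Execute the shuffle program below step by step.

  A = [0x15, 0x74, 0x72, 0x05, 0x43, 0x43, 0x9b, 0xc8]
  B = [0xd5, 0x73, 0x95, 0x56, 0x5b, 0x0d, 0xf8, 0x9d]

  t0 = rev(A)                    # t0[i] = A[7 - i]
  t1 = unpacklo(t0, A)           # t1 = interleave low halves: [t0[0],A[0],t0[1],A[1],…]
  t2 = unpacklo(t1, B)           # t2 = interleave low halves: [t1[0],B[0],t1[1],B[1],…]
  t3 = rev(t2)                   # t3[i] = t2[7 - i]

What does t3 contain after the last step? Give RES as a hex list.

RES = [0x56, 0x74, 0x95, 0x9b, 0x73, 0x15, 0xd5, 0xc8]

→ t0 |c8|9b|43|43|05|72|74|15|
→ t1 |c8|15|9b|74|43|72|43|05|
→ t2 |c8|d5|15|73|9b|95|74|56|
→ t3 |56|74|95|9b|73|15|d5|c8|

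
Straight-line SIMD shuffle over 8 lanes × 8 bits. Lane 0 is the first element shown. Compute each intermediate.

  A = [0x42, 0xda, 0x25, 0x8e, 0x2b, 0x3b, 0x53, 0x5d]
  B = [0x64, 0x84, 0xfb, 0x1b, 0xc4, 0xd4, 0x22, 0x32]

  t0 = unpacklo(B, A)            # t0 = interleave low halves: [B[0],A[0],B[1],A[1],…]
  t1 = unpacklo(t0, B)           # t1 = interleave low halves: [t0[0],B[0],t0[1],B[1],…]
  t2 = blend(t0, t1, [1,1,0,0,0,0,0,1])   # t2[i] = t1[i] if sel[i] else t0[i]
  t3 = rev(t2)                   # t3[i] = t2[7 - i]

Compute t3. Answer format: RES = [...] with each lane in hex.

t0 = [0x64, 0x42, 0x84, 0xda, 0xfb, 0x25, 0x1b, 0x8e]
t1 = [0x64, 0x64, 0x42, 0x84, 0x84, 0xfb, 0xda, 0x1b]
t2 = [0x64, 0x64, 0x84, 0xda, 0xfb, 0x25, 0x1b, 0x1b]
t3 = [0x1b, 0x1b, 0x25, 0xfb, 0xda, 0x84, 0x64, 0x64]

RES = [ 0x1b  0x1b  0x25  0xfb  0xda  0x84  0x64  0x64 ]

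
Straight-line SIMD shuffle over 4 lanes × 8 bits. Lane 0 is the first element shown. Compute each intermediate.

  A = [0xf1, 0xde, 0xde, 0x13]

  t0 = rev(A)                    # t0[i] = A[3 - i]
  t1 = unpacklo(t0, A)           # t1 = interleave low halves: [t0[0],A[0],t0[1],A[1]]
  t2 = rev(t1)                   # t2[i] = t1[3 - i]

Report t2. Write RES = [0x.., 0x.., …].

RES = [0xde, 0xde, 0xf1, 0x13]

  t0: 13 de de f1
  t1: 13 f1 de de
  t2: de de f1 13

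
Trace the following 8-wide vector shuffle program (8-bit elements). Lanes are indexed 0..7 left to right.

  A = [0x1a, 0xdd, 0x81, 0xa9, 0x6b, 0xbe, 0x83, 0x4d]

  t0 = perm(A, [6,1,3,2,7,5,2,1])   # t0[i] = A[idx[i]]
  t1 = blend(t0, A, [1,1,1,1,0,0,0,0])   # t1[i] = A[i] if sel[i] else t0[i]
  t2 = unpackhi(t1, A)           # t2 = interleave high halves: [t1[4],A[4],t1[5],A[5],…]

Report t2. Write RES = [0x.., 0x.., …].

RES = [0x4d, 0x6b, 0xbe, 0xbe, 0x81, 0x83, 0xdd, 0x4d]

  t0: 83 dd a9 81 4d be 81 dd
  t1: 1a dd 81 a9 4d be 81 dd
  t2: 4d 6b be be 81 83 dd 4d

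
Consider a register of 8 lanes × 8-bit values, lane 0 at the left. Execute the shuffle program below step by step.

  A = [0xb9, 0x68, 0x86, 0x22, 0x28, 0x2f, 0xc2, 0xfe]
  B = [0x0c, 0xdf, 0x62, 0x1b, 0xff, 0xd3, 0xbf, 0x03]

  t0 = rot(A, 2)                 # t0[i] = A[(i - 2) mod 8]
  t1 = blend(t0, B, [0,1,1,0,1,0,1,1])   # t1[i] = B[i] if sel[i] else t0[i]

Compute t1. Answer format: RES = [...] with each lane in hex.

RES = [ 0xc2  0xdf  0x62  0x68  0xff  0x22  0xbf  0x03 ]

→ t0 |c2|fe|b9|68|86|22|28|2f|
→ t1 |c2|df|62|68|ff|22|bf|03|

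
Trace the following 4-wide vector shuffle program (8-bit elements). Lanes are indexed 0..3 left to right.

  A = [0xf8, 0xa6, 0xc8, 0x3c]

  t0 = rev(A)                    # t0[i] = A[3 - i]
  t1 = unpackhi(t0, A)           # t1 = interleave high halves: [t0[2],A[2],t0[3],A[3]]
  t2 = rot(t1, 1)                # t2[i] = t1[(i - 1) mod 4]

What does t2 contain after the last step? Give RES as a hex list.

RES = [0x3c, 0xa6, 0xc8, 0xf8]

→ t0 |3c|c8|a6|f8|
→ t1 |a6|c8|f8|3c|
→ t2 |3c|a6|c8|f8|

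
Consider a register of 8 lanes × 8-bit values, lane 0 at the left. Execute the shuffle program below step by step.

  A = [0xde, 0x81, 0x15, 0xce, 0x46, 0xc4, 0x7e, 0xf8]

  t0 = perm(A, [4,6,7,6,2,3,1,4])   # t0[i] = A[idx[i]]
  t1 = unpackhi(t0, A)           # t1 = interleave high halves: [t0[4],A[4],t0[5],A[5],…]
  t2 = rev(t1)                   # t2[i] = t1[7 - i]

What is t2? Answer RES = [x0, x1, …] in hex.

RES = [ 0xf8  0x46  0x7e  0x81  0xc4  0xce  0x46  0x15 ]

  t0: 46 7e f8 7e 15 ce 81 46
  t1: 15 46 ce c4 81 7e 46 f8
  t2: f8 46 7e 81 c4 ce 46 15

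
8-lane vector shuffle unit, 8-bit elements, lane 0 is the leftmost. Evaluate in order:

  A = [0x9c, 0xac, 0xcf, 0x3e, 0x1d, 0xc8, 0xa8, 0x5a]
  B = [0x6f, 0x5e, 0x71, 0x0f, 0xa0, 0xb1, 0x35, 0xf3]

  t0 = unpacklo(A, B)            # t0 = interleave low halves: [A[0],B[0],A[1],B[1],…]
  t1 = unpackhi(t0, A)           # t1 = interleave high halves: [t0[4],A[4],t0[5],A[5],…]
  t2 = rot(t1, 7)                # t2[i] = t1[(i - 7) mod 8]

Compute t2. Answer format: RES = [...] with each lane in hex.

RES = [ 0x1d  0x71  0xc8  0x3e  0xa8  0x0f  0x5a  0xcf ]

→ t0 |9c|6f|ac|5e|cf|71|3e|0f|
→ t1 |cf|1d|71|c8|3e|a8|0f|5a|
→ t2 |1d|71|c8|3e|a8|0f|5a|cf|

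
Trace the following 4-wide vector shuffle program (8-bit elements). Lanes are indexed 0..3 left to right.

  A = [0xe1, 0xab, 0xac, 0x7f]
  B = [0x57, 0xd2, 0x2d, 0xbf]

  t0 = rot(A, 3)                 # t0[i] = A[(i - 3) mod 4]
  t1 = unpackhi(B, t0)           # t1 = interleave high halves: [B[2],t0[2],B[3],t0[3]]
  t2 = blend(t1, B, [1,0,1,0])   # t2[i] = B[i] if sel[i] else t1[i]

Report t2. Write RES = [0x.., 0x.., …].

RES = [0x57, 0x7f, 0x2d, 0xe1]

t0 = [0xab, 0xac, 0x7f, 0xe1]
t1 = [0x2d, 0x7f, 0xbf, 0xe1]
t2 = [0x57, 0x7f, 0x2d, 0xe1]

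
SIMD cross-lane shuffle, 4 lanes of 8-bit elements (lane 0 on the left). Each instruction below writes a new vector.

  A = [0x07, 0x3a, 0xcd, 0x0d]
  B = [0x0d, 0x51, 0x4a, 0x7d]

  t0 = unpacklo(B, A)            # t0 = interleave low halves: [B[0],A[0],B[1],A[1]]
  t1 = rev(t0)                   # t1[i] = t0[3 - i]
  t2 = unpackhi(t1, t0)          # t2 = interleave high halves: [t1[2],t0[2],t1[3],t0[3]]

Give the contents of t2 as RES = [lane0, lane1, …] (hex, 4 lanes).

t0 = [0x0d, 0x07, 0x51, 0x3a]
t1 = [0x3a, 0x51, 0x07, 0x0d]
t2 = [0x07, 0x51, 0x0d, 0x3a]

RES = [ 0x07  0x51  0x0d  0x3a ]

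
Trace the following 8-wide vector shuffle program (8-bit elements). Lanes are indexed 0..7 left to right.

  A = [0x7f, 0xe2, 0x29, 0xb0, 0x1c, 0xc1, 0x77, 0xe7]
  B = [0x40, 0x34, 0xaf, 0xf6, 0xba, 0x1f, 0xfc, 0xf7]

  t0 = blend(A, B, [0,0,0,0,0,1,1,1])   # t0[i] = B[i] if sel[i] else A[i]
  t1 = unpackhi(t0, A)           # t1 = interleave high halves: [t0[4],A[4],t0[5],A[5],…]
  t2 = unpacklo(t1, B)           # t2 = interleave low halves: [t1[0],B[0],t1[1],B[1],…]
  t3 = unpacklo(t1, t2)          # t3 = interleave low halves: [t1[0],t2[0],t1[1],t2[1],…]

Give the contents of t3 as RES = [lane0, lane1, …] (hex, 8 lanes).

  t0: 7f e2 29 b0 1c 1f fc f7
  t1: 1c 1c 1f c1 fc 77 f7 e7
  t2: 1c 40 1c 34 1f af c1 f6
  t3: 1c 1c 1c 40 1f 1c c1 34

RES = [ 0x1c  0x1c  0x1c  0x40  0x1f  0x1c  0xc1  0x34 ]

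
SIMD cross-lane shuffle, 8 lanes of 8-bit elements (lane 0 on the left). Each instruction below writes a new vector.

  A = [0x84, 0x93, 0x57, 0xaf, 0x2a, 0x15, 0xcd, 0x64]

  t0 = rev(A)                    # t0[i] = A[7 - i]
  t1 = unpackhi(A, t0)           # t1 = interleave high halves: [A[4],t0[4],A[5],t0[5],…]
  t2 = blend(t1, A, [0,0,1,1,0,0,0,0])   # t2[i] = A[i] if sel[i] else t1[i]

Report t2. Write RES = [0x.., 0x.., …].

→ t0 |64|cd|15|2a|af|57|93|84|
→ t1 |2a|af|15|57|cd|93|64|84|
→ t2 |2a|af|57|af|cd|93|64|84|

RES = [0x2a, 0xaf, 0x57, 0xaf, 0xcd, 0x93, 0x64, 0x84]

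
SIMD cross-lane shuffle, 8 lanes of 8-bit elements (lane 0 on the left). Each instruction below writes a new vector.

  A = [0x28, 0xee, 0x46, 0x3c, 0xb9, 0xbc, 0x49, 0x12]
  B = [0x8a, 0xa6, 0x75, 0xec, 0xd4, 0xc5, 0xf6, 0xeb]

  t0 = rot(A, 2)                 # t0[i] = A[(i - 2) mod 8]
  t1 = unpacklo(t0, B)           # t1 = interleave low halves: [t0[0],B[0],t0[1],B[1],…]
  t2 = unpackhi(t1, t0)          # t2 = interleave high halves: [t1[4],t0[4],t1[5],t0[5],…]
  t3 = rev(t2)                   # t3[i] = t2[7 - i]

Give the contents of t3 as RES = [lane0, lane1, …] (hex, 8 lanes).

t0 = [0x49, 0x12, 0x28, 0xee, 0x46, 0x3c, 0xb9, 0xbc]
t1 = [0x49, 0x8a, 0x12, 0xa6, 0x28, 0x75, 0xee, 0xec]
t2 = [0x28, 0x46, 0x75, 0x3c, 0xee, 0xb9, 0xec, 0xbc]
t3 = [0xbc, 0xec, 0xb9, 0xee, 0x3c, 0x75, 0x46, 0x28]

RES = [ 0xbc  0xec  0xb9  0xee  0x3c  0x75  0x46  0x28 ]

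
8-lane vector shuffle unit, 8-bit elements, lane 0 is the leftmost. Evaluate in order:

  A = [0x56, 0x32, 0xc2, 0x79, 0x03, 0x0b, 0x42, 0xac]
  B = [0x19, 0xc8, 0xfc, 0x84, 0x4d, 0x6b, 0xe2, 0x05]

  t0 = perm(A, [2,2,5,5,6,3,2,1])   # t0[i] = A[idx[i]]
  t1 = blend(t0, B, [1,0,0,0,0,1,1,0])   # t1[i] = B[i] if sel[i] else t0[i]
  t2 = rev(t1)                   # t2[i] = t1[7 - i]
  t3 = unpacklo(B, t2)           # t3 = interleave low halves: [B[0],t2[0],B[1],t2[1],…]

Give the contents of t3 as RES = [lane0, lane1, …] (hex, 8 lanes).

RES = [ 0x19  0x32  0xc8  0xe2  0xfc  0x6b  0x84  0x42 ]

→ t0 |c2|c2|0b|0b|42|79|c2|32|
→ t1 |19|c2|0b|0b|42|6b|e2|32|
→ t2 |32|e2|6b|42|0b|0b|c2|19|
→ t3 |19|32|c8|e2|fc|6b|84|42|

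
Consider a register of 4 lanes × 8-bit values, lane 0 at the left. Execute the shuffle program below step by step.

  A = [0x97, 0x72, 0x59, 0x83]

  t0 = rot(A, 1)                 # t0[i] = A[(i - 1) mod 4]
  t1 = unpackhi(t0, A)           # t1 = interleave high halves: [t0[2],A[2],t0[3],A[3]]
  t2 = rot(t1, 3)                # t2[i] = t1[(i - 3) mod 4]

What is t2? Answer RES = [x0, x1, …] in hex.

RES = [ 0x59  0x59  0x83  0x72 ]

t0 = [0x83, 0x97, 0x72, 0x59]
t1 = [0x72, 0x59, 0x59, 0x83]
t2 = [0x59, 0x59, 0x83, 0x72]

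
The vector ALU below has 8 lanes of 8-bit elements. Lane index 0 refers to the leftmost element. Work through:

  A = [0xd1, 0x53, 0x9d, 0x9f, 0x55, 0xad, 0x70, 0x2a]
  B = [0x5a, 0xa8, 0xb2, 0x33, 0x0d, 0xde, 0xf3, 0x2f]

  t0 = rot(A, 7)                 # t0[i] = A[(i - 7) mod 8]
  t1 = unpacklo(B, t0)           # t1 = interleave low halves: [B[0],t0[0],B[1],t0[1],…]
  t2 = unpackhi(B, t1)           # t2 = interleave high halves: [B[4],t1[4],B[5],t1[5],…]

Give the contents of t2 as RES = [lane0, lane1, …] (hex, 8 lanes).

RES = [ 0x0d  0xb2  0xde  0x9f  0xf3  0x33  0x2f  0x55 ]

t0 = [0x53, 0x9d, 0x9f, 0x55, 0xad, 0x70, 0x2a, 0xd1]
t1 = [0x5a, 0x53, 0xa8, 0x9d, 0xb2, 0x9f, 0x33, 0x55]
t2 = [0x0d, 0xb2, 0xde, 0x9f, 0xf3, 0x33, 0x2f, 0x55]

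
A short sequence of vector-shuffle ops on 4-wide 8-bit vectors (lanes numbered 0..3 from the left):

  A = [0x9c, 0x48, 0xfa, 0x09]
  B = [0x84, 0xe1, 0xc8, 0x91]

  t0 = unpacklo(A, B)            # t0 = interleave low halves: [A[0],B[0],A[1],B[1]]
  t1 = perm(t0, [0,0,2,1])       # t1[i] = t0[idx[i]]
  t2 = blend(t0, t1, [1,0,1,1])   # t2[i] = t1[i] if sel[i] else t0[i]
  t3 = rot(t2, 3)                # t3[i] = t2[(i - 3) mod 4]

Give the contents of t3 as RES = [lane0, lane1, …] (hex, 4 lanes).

→ t0 |9c|84|48|e1|
→ t1 |9c|9c|48|84|
→ t2 |9c|84|48|84|
→ t3 |84|48|84|9c|

RES = [ 0x84  0x48  0x84  0x9c ]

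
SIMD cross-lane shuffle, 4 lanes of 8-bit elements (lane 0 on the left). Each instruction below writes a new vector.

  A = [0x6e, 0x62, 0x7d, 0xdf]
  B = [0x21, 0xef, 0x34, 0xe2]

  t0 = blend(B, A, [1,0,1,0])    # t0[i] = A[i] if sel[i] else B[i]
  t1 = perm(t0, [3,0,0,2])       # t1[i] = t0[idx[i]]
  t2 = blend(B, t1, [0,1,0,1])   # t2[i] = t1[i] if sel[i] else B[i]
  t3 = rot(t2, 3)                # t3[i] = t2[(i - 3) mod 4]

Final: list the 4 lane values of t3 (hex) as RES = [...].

t0 = [0x6e, 0xef, 0x7d, 0xe2]
t1 = [0xe2, 0x6e, 0x6e, 0x7d]
t2 = [0x21, 0x6e, 0x34, 0x7d]
t3 = [0x6e, 0x34, 0x7d, 0x21]

RES = [ 0x6e  0x34  0x7d  0x21 ]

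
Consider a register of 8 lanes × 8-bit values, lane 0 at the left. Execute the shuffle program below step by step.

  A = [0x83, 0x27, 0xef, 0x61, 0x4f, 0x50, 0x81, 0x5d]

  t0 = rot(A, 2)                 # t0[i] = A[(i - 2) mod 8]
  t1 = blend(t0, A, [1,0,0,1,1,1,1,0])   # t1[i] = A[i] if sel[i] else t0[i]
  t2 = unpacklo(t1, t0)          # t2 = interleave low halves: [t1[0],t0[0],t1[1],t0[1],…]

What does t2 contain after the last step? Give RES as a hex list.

RES = [ 0x83  0x81  0x5d  0x5d  0x83  0x83  0x61  0x27 ]

→ t0 |81|5d|83|27|ef|61|4f|50|
→ t1 |83|5d|83|61|4f|50|81|50|
→ t2 |83|81|5d|5d|83|83|61|27|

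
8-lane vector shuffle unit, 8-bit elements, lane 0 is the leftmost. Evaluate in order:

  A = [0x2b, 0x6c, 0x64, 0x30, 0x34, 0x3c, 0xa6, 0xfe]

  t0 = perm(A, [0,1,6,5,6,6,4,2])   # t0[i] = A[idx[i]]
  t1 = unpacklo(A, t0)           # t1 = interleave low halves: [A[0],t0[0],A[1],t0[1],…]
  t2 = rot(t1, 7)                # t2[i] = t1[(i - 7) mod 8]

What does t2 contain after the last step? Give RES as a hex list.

RES = [0x2b, 0x6c, 0x6c, 0x64, 0xa6, 0x30, 0x3c, 0x2b]

  t0: 2b 6c a6 3c a6 a6 34 64
  t1: 2b 2b 6c 6c 64 a6 30 3c
  t2: 2b 6c 6c 64 a6 30 3c 2b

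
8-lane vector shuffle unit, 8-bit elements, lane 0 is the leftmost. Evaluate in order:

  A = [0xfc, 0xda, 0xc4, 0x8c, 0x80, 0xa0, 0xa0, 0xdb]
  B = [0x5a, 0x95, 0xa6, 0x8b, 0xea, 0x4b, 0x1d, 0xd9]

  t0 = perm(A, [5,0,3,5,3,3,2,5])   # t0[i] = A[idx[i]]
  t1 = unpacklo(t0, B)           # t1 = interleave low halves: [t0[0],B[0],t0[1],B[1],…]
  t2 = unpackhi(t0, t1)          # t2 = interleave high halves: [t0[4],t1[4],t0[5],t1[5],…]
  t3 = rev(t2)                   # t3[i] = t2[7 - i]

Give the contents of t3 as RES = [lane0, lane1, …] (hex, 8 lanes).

RES = [0x8b, 0xa0, 0xa0, 0xc4, 0xa6, 0x8c, 0x8c, 0x8c]

→ t0 |a0|fc|8c|a0|8c|8c|c4|a0|
→ t1 |a0|5a|fc|95|8c|a6|a0|8b|
→ t2 |8c|8c|8c|a6|c4|a0|a0|8b|
→ t3 |8b|a0|a0|c4|a6|8c|8c|8c|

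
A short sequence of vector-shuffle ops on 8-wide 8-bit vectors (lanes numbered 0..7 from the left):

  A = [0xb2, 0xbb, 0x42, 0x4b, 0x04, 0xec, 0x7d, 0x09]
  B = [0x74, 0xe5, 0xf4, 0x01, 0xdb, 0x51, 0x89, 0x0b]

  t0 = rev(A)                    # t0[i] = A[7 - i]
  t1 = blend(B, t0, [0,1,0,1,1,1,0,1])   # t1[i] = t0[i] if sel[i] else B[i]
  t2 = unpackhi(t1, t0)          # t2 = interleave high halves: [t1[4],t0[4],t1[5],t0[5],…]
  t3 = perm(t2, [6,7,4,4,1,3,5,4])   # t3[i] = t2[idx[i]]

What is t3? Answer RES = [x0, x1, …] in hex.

RES = [ 0xb2  0xb2  0x89  0x89  0x4b  0x42  0xbb  0x89 ]

t0 = [0x09, 0x7d, 0xec, 0x04, 0x4b, 0x42, 0xbb, 0xb2]
t1 = [0x74, 0x7d, 0xf4, 0x04, 0x4b, 0x42, 0x89, 0xb2]
t2 = [0x4b, 0x4b, 0x42, 0x42, 0x89, 0xbb, 0xb2, 0xb2]
t3 = [0xb2, 0xb2, 0x89, 0x89, 0x4b, 0x42, 0xbb, 0x89]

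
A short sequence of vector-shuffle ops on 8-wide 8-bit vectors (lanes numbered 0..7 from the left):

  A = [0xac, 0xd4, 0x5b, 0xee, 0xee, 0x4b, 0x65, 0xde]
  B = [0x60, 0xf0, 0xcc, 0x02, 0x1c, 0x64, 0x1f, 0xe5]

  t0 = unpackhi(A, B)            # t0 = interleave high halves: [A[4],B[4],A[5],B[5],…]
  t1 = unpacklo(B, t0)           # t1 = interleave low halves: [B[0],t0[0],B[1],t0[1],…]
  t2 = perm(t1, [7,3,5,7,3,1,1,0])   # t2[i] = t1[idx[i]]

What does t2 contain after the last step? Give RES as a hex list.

t0 = [0xee, 0x1c, 0x4b, 0x64, 0x65, 0x1f, 0xde, 0xe5]
t1 = [0x60, 0xee, 0xf0, 0x1c, 0xcc, 0x4b, 0x02, 0x64]
t2 = [0x64, 0x1c, 0x4b, 0x64, 0x1c, 0xee, 0xee, 0x60]

RES = [0x64, 0x1c, 0x4b, 0x64, 0x1c, 0xee, 0xee, 0x60]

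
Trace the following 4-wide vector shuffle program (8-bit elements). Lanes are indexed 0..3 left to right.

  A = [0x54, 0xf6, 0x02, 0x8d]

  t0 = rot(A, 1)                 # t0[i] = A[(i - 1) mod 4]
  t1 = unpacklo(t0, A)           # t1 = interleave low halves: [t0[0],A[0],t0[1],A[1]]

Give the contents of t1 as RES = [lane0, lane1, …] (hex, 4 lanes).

RES = [ 0x8d  0x54  0x54  0xf6 ]

t0 = [0x8d, 0x54, 0xf6, 0x02]
t1 = [0x8d, 0x54, 0x54, 0xf6]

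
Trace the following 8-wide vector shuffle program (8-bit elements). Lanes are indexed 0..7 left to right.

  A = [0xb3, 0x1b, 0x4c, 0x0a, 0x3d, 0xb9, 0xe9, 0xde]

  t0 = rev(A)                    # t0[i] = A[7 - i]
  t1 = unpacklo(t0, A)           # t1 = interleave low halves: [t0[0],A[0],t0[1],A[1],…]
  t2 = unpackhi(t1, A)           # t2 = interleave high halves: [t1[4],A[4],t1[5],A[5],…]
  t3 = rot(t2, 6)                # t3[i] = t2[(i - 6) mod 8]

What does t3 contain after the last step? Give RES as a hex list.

RES = [0x4c, 0xb9, 0x3d, 0xe9, 0x0a, 0xde, 0xb9, 0x3d]

→ t0 |de|e9|b9|3d|0a|4c|1b|b3|
→ t1 |de|b3|e9|1b|b9|4c|3d|0a|
→ t2 |b9|3d|4c|b9|3d|e9|0a|de|
→ t3 |4c|b9|3d|e9|0a|de|b9|3d|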